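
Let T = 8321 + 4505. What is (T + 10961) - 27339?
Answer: -3552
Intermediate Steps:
T = 12826
(T + 10961) - 27339 = (12826 + 10961) - 27339 = 23787 - 27339 = -3552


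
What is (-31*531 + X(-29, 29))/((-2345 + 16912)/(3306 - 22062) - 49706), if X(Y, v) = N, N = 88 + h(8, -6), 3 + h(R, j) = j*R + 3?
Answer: 307992276/932300303 ≈ 0.33036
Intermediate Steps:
h(R, j) = R*j (h(R, j) = -3 + (j*R + 3) = -3 + (R*j + 3) = -3 + (3 + R*j) = R*j)
N = 40 (N = 88 + 8*(-6) = 88 - 48 = 40)
X(Y, v) = 40
(-31*531 + X(-29, 29))/((-2345 + 16912)/(3306 - 22062) - 49706) = (-31*531 + 40)/((-2345 + 16912)/(3306 - 22062) - 49706) = (-16461 + 40)/(14567/(-18756) - 49706) = -16421/(14567*(-1/18756) - 49706) = -16421/(-14567/18756 - 49706) = -16421/(-932300303/18756) = -16421*(-18756/932300303) = 307992276/932300303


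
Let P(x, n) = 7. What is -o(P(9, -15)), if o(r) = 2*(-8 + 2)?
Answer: 12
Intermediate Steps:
o(r) = -12 (o(r) = 2*(-6) = -12)
-o(P(9, -15)) = -1*(-12) = 12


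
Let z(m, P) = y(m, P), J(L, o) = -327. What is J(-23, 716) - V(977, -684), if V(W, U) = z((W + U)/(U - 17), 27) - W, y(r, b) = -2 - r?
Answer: 456759/701 ≈ 651.58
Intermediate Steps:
z(m, P) = -2 - m
V(W, U) = -2 - W - (U + W)/(-17 + U) (V(W, U) = (-2 - (W + U)/(U - 17)) - W = (-2 - (U + W)/(-17 + U)) - W = -2 - W - (U + W)/(-17 + U))
J(-23, 716) - V(977, -684) = -327 - (-1*(-684) - 1*977 + (-17 - 684)*(-2 - 1*977))/(-17 - 684) = -327 - (684 - 977 - 701*(-2 - 977))/(-701) = -327 - (-1)*(684 - 977 - 701*(-979))/701 = -327 - (-1)*(684 - 977 + 686279)/701 = -327 - (-1)*685986/701 = -327 - 1*(-685986/701) = -327 + 685986/701 = 456759/701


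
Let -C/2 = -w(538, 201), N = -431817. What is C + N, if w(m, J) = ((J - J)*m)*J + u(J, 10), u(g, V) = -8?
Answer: -431833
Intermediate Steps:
w(m, J) = -8 (w(m, J) = ((J - J)*m)*J - 8 = (0*m)*J - 8 = 0*J - 8 = 0 - 8 = -8)
C = -16 (C = -(-2)*(-8) = -2*8 = -16)
C + N = -16 - 431817 = -431833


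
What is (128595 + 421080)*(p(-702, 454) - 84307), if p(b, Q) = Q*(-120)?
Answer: -76287744225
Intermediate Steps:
p(b, Q) = -120*Q
(128595 + 421080)*(p(-702, 454) - 84307) = (128595 + 421080)*(-120*454 - 84307) = 549675*(-54480 - 84307) = 549675*(-138787) = -76287744225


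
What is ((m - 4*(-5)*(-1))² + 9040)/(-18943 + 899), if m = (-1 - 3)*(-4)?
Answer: -2264/4511 ≈ -0.50188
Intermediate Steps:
m = 16 (m = -4*(-4) = 16)
((m - 4*(-5)*(-1))² + 9040)/(-18943 + 899) = ((16 - 4*(-5)*(-1))² + 9040)/(-18943 + 899) = ((16 + 20*(-1))² + 9040)/(-18044) = ((16 - 20)² + 9040)*(-1/18044) = ((-4)² + 9040)*(-1/18044) = (16 + 9040)*(-1/18044) = 9056*(-1/18044) = -2264/4511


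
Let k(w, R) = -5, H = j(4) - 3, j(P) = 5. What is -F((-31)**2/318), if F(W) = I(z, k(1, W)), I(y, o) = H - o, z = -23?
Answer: -7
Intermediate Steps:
H = 2 (H = 5 - 3 = 2)
I(y, o) = 2 - o
F(W) = 7 (F(W) = 2 - 1*(-5) = 2 + 5 = 7)
-F((-31)**2/318) = -1*7 = -7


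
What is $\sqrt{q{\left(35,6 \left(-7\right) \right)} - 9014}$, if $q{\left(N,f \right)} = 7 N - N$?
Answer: $2 i \sqrt{2201} \approx 93.83 i$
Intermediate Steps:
$q{\left(N,f \right)} = 6 N$
$\sqrt{q{\left(35,6 \left(-7\right) \right)} - 9014} = \sqrt{6 \cdot 35 - 9014} = \sqrt{210 - 9014} = \sqrt{-8804} = 2 i \sqrt{2201}$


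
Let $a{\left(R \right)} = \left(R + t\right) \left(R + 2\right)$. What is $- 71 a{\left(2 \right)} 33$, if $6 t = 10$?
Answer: $-34364$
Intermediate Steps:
$t = \frac{5}{3}$ ($t = \frac{1}{6} \cdot 10 = \frac{5}{3} \approx 1.6667$)
$a{\left(R \right)} = \left(2 + R\right) \left(\frac{5}{3} + R\right)$ ($a{\left(R \right)} = \left(R + \frac{5}{3}\right) \left(R + 2\right) = \left(\frac{5}{3} + R\right) \left(2 + R\right) = \left(2 + R\right) \left(\frac{5}{3} + R\right)$)
$- 71 a{\left(2 \right)} 33 = - 71 \left(\frac{10}{3} + 2^{2} + \frac{11}{3} \cdot 2\right) 33 = - 71 \left(\frac{10}{3} + 4 + \frac{22}{3}\right) 33 = \left(-71\right) \frac{44}{3} \cdot 33 = \left(- \frac{3124}{3}\right) 33 = -34364$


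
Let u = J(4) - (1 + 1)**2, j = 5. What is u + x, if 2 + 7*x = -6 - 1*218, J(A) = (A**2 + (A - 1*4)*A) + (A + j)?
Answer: -79/7 ≈ -11.286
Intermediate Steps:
J(A) = 5 + A + A**2 + A*(-4 + A) (J(A) = (A**2 + (A - 1*4)*A) + (A + 5) = (A**2 + (A - 4)*A) + (5 + A) = (A**2 + (-4 + A)*A) + (5 + A) = (A**2 + A*(-4 + A)) + (5 + A) = 5 + A + A**2 + A*(-4 + A))
x = -226/7 (x = -2/7 + (-6 - 1*218)/7 = -2/7 + (-6 - 218)/7 = -2/7 + (1/7)*(-224) = -2/7 - 32 = -226/7 ≈ -32.286)
u = 21 (u = (5 - 3*4 + 2*4**2) - (1 + 1)**2 = (5 - 12 + 2*16) - 1*2**2 = (5 - 12 + 32) - 1*4 = 25 - 4 = 21)
u + x = 21 - 226/7 = -79/7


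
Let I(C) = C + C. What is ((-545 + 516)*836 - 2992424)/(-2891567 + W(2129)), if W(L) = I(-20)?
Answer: 1005556/963869 ≈ 1.0432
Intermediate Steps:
I(C) = 2*C
W(L) = -40 (W(L) = 2*(-20) = -40)
((-545 + 516)*836 - 2992424)/(-2891567 + W(2129)) = ((-545 + 516)*836 - 2992424)/(-2891567 - 40) = (-29*836 - 2992424)/(-2891607) = (-24244 - 2992424)*(-1/2891607) = -3016668*(-1/2891607) = 1005556/963869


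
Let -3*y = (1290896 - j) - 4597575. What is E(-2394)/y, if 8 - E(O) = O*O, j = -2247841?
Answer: -2865614/176473 ≈ -16.238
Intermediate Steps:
E(O) = 8 - O² (E(O) = 8 - O*O = 8 - O²)
y = 352946 (y = -((1290896 - 1*(-2247841)) - 4597575)/3 = -((1290896 + 2247841) - 4597575)/3 = -(3538737 - 4597575)/3 = -⅓*(-1058838) = 352946)
E(-2394)/y = (8 - 1*(-2394)²)/352946 = (8 - 1*5731236)*(1/352946) = (8 - 5731236)*(1/352946) = -5731228*1/352946 = -2865614/176473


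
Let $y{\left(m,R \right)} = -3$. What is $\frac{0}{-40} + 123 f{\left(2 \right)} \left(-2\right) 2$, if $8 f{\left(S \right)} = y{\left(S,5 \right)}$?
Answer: $\frac{369}{2} \approx 184.5$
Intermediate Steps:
$f{\left(S \right)} = - \frac{3}{8}$ ($f{\left(S \right)} = \frac{1}{8} \left(-3\right) = - \frac{3}{8}$)
$\frac{0}{-40} + 123 f{\left(2 \right)} \left(-2\right) 2 = \frac{0}{-40} + 123 \left(- \frac{3}{8}\right) \left(-2\right) 2 = 0 \left(- \frac{1}{40}\right) + 123 \cdot \frac{3}{4} \cdot 2 = 0 + 123 \cdot \frac{3}{2} = 0 + \frac{369}{2} = \frac{369}{2}$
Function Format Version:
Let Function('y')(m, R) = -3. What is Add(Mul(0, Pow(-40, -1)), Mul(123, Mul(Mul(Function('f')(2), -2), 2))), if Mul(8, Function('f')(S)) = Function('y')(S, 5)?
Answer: Rational(369, 2) ≈ 184.50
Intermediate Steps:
Function('f')(S) = Rational(-3, 8) (Function('f')(S) = Mul(Rational(1, 8), -3) = Rational(-3, 8))
Add(Mul(0, Pow(-40, -1)), Mul(123, Mul(Mul(Function('f')(2), -2), 2))) = Add(Mul(0, Pow(-40, -1)), Mul(123, Mul(Mul(Rational(-3, 8), -2), 2))) = Add(Mul(0, Rational(-1, 40)), Mul(123, Mul(Rational(3, 4), 2))) = Add(0, Mul(123, Rational(3, 2))) = Add(0, Rational(369, 2)) = Rational(369, 2)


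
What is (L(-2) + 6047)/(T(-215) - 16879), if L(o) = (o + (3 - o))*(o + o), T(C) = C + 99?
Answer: -1207/3399 ≈ -0.35510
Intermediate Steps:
T(C) = 99 + C
L(o) = 6*o (L(o) = 3*(2*o) = 6*o)
(L(-2) + 6047)/(T(-215) - 16879) = (6*(-2) + 6047)/((99 - 215) - 16879) = (-12 + 6047)/(-116 - 16879) = 6035/(-16995) = 6035*(-1/16995) = -1207/3399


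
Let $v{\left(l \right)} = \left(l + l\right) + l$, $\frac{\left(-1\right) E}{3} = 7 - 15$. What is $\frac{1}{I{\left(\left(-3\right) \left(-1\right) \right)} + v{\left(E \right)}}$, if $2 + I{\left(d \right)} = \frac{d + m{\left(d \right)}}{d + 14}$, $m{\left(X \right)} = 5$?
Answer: $\frac{17}{1198} \approx 0.01419$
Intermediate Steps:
$I{\left(d \right)} = -2 + \frac{5 + d}{14 + d}$ ($I{\left(d \right)} = -2 + \frac{d + 5}{d + 14} = -2 + \frac{5 + d}{14 + d}$)
$E = 24$ ($E = - 3 \left(7 - 15\right) = \left(-3\right) \left(-8\right) = 24$)
$v{\left(l \right)} = 3 l$ ($v{\left(l \right)} = 2 l + l = 3 l$)
$\frac{1}{I{\left(\left(-3\right) \left(-1\right) \right)} + v{\left(E \right)}} = \frac{1}{\frac{-23 - \left(-3\right) \left(-1\right)}{14 - -3} + 3 \cdot 24} = \frac{1}{\frac{-23 - 3}{14 + 3} + 72} = \frac{1}{\frac{-23 - 3}{17} + 72} = \frac{1}{\frac{1}{17} \left(-26\right) + 72} = \frac{1}{- \frac{26}{17} + 72} = \frac{1}{\frac{1198}{17}} = \frac{17}{1198}$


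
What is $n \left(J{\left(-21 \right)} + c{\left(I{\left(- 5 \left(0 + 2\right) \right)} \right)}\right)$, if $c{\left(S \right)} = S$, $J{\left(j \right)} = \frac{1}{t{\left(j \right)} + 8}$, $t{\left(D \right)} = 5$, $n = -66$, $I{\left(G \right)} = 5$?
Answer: $- \frac{4356}{13} \approx -335.08$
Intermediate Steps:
$J{\left(j \right)} = \frac{1}{13}$ ($J{\left(j \right)} = \frac{1}{5 + 8} = \frac{1}{13}$)
$n \left(J{\left(-21 \right)} + c{\left(I{\left(- 5 \left(0 + 2\right) \right)} \right)}\right) = - 66 \left(\frac{1}{13} + 5\right) = \left(-66\right) \frac{66}{13} = - \frac{4356}{13}$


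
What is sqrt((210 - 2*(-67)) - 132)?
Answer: 2*sqrt(53) ≈ 14.560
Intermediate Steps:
sqrt((210 - 2*(-67)) - 132) = sqrt((210 - 1*(-134)) - 132) = sqrt((210 + 134) - 132) = sqrt(344 - 132) = sqrt(212) = 2*sqrt(53)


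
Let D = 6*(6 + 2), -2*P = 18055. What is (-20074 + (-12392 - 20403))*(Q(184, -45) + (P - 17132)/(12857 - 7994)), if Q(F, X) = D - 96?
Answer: 9149280041/3242 ≈ 2.8221e+6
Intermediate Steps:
P = -18055/2 (P = -½*18055 = -18055/2 ≈ -9027.5)
D = 48 (D = 6*8 = 48)
Q(F, X) = -48 (Q(F, X) = 48 - 96 = -48)
(-20074 + (-12392 - 20403))*(Q(184, -45) + (P - 17132)/(12857 - 7994)) = (-20074 + (-12392 - 20403))*(-48 + (-18055/2 - 17132)/(12857 - 7994)) = (-20074 - 32795)*(-48 - 52319/2/4863) = -52869*(-48 - 52319/2*1/4863) = -52869*(-48 - 52319/9726) = -52869*(-519167/9726) = 9149280041/3242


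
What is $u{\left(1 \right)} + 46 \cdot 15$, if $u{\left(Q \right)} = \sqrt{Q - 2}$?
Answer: $690 + i \approx 690.0 + 1.0 i$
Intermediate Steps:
$u{\left(Q \right)} = \sqrt{-2 + Q}$
$u{\left(1 \right)} + 46 \cdot 15 = \sqrt{-2 + 1} + 46 \cdot 15 = \sqrt{-1} + 690 = i + 690 = 690 + i$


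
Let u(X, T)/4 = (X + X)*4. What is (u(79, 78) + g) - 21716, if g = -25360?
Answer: -44548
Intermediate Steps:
u(X, T) = 32*X (u(X, T) = 4*((X + X)*4) = 4*((2*X)*4) = 4*(8*X) = 32*X)
(u(79, 78) + g) - 21716 = (32*79 - 25360) - 21716 = (2528 - 25360) - 21716 = -22832 - 21716 = -44548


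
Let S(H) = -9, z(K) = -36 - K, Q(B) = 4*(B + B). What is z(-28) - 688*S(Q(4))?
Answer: 6184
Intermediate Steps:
Q(B) = 8*B (Q(B) = 4*(2*B) = 8*B)
z(-28) - 688*S(Q(4)) = (-36 - 1*(-28)) - 688*(-9) = (-36 + 28) + 6192 = -8 + 6192 = 6184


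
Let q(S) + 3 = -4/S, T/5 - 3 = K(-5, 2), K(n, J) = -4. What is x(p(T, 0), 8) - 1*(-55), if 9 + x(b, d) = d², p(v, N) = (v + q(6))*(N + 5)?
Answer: 110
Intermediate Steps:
T = -5 (T = 15 + 5*(-4) = 15 - 20 = -5)
q(S) = -3 - 4/S
p(v, N) = (5 + N)*(-11/3 + v) (p(v, N) = (v + (-3 - 4/6))*(N + 5) = (v + (-3 - 4*⅙))*(5 + N) = (v + (-3 - ⅔))*(5 + N) = (v - 11/3)*(5 + N) = (-11/3 + v)*(5 + N) = (5 + N)*(-11/3 + v))
x(b, d) = -9 + d²
x(p(T, 0), 8) - 1*(-55) = (-9 + 8²) - 1*(-55) = (-9 + 64) + 55 = 55 + 55 = 110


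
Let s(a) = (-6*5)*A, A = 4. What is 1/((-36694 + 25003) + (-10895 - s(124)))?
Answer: -1/22466 ≈ -4.4512e-5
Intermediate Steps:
s(a) = -120 (s(a) = -6*5*4 = -30*4 = -120)
1/((-36694 + 25003) + (-10895 - s(124))) = 1/((-36694 + 25003) + (-10895 - 1*(-120))) = 1/(-11691 + (-10895 + 120)) = 1/(-11691 - 10775) = 1/(-22466) = -1/22466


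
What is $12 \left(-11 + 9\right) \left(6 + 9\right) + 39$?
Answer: $-321$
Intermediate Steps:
$12 \left(-11 + 9\right) \left(6 + 9\right) + 39 = 12 \left(\left(-2\right) 15\right) + 39 = 12 \left(-30\right) + 39 = -360 + 39 = -321$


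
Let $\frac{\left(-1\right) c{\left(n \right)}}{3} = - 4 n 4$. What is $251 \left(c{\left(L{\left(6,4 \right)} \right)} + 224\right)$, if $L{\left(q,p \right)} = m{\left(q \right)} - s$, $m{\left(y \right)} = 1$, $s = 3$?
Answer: $32128$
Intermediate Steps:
$L{\left(q,p \right)} = -2$ ($L{\left(q,p \right)} = 1 - 3 = -2$)
$c{\left(n \right)} = 48 n$ ($c{\left(n \right)} = - 3 - 4 n 4 = - 3 \left(- 16 n\right) = 48 n$)
$251 \left(c{\left(L{\left(6,4 \right)} \right)} + 224\right) = 251 \left(48 \left(-2\right) + 224\right) = 251 \left(-96 + 224\right) = 251 \cdot 128 = 32128$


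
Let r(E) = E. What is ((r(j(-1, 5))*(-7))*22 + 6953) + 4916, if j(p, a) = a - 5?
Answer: 11869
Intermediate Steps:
j(p, a) = -5 + a
((r(j(-1, 5))*(-7))*22 + 6953) + 4916 = (((-5 + 5)*(-7))*22 + 6953) + 4916 = ((0*(-7))*22 + 6953) + 4916 = (0*22 + 6953) + 4916 = (0 + 6953) + 4916 = 6953 + 4916 = 11869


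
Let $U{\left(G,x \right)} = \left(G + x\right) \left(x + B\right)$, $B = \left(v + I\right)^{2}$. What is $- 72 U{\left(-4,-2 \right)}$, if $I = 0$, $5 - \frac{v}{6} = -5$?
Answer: $1554336$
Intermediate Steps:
$v = 60$ ($v = 30 - -30 = 30 + 30 = 60$)
$B = 3600$ ($B = \left(60 + 0\right)^{2} = 60^{2} = 3600$)
$U{\left(G,x \right)} = \left(3600 + x\right) \left(G + x\right)$ ($U{\left(G,x \right)} = \left(G + x\right) \left(x + 3600\right) = \left(G + x\right) \left(3600 + x\right) = \left(3600 + x\right) \left(G + x\right)$)
$- 72 U{\left(-4,-2 \right)} = - 72 \left(\left(-2\right)^{2} + 3600 \left(-4\right) + 3600 \left(-2\right) - -8\right) = - 72 \left(4 - 14400 - 7200 + 8\right) = \left(-72\right) \left(-21588\right) = 1554336$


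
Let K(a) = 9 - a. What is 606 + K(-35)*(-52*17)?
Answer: -38290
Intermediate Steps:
606 + K(-35)*(-52*17) = 606 + (9 - 1*(-35))*(-52*17) = 606 + (9 + 35)*(-884) = 606 + 44*(-884) = 606 - 38896 = -38290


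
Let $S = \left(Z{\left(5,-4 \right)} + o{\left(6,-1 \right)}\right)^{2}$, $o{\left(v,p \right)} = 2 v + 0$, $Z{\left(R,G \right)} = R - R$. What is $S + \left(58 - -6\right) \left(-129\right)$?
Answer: $-8112$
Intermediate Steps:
$Z{\left(R,G \right)} = 0$
$o{\left(v,p \right)} = 2 v$
$S = 144$ ($S = \left(0 + 2 \cdot 6\right)^{2} = \left(0 + 12\right)^{2} = 12^{2} = 144$)
$S + \left(58 - -6\right) \left(-129\right) = 144 + \left(58 - -6\right) \left(-129\right) = 144 + \left(58 + 6\right) \left(-129\right) = 144 + 64 \left(-129\right) = 144 - 8256 = -8112$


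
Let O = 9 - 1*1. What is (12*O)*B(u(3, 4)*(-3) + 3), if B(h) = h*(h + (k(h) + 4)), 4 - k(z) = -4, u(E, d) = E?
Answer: -3456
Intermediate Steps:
k(z) = 8 (k(z) = 4 - 1*(-4) = 4 + 4 = 8)
O = 8 (O = 9 - 1 = 8)
B(h) = h*(12 + h) (B(h) = h*(h + (8 + 4)) = h*(h + 12) = h*(12 + h))
(12*O)*B(u(3, 4)*(-3) + 3) = (12*8)*((3*(-3) + 3)*(12 + (3*(-3) + 3))) = 96*((-9 + 3)*(12 + (-9 + 3))) = 96*(-6*(12 - 6)) = 96*(-6*6) = 96*(-36) = -3456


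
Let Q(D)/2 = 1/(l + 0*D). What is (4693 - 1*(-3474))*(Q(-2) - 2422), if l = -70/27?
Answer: -692537099/35 ≈ -1.9787e+7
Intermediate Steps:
l = -70/27 (l = -70*1/27 = -70/27 ≈ -2.5926)
Q(D) = -27/35 (Q(D) = 2/(-70/27 + 0*D) = 2/(-70/27 + 0) = 2/(-70/27) = 2*(-27/70) = -27/35)
(4693 - 1*(-3474))*(Q(-2) - 2422) = (4693 - 1*(-3474))*(-27/35 - 2422) = (4693 + 3474)*(-84797/35) = 8167*(-84797/35) = -692537099/35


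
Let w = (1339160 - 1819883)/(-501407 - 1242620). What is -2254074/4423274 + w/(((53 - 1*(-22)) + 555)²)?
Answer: -260046270948343183/510301559162927700 ≈ -0.50959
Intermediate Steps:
w = 480723/1744027 (w = -480723/(-1744027) = -480723*(-1/1744027) = 480723/1744027 ≈ 0.27564)
-2254074/4423274 + w/(((53 - 1*(-22)) + 555)²) = -2254074/4423274 + 480723/(1744027*(((53 - 1*(-22)) + 555)²)) = -2254074*1/4423274 + 480723/(1744027*(((53 + 22) + 555)²)) = -1127037/2211637 + 480723/(1744027*((75 + 555)²)) = -1127037/2211637 + 480723/(1744027*(630²)) = -1127037/2211637 + (480723/1744027)/396900 = -1127037/2211637 + (480723/1744027)*(1/396900) = -1127037/2211637 + 160241/230734772100 = -260046270948343183/510301559162927700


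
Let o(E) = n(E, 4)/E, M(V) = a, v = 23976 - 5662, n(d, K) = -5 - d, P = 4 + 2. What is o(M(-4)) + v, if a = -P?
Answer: 109883/6 ≈ 18314.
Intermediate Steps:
P = 6
a = -6 (a = -1*6 = -6)
v = 18314
M(V) = -6
o(E) = (-5 - E)/E
o(M(-4)) + v = (-5 - 1*(-6))/(-6) + 18314 = -(-5 + 6)/6 + 18314 = -⅙*1 + 18314 = -⅙ + 18314 = 109883/6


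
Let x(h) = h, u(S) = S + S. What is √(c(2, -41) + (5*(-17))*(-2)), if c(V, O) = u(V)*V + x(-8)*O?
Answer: √506 ≈ 22.494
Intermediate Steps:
u(S) = 2*S
c(V, O) = -8*O + 2*V² (c(V, O) = (2*V)*V - 8*O = 2*V² - 8*O = -8*O + 2*V²)
√(c(2, -41) + (5*(-17))*(-2)) = √((-8*(-41) + 2*2²) + (5*(-17))*(-2)) = √((328 + 2*4) - 85*(-2)) = √((328 + 8) + 170) = √(336 + 170) = √506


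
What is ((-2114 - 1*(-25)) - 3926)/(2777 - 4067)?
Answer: 401/86 ≈ 4.6628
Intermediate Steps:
((-2114 - 1*(-25)) - 3926)/(2777 - 4067) = ((-2114 + 25) - 3926)/(-1290) = (-2089 - 3926)*(-1/1290) = -6015*(-1/1290) = 401/86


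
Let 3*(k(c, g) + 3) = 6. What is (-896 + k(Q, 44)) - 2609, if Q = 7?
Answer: -3506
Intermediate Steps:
k(c, g) = -1 (k(c, g) = -3 + (1/3)*6 = -3 + 2 = -1)
(-896 + k(Q, 44)) - 2609 = (-896 - 1) - 2609 = -897 - 2609 = -3506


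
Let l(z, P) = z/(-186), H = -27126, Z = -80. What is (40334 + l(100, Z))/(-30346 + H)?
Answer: -937753/1336224 ≈ -0.70179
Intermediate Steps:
l(z, P) = -z/186 (l(z, P) = z*(-1/186) = -z/186)
(40334 + l(100, Z))/(-30346 + H) = (40334 - 1/186*100)/(-30346 - 27126) = (40334 - 50/93)/(-57472) = (3751012/93)*(-1/57472) = -937753/1336224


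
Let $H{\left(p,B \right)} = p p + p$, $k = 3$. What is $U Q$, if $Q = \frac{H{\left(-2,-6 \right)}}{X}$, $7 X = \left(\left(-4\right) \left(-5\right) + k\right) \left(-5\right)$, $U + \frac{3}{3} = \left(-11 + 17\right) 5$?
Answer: $- \frac{406}{115} \approx -3.5304$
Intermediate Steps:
$U = 29$ ($U = -1 + \left(-11 + 17\right) 5 = -1 + 6 \cdot 5 = -1 + 30 = 29$)
$H{\left(p,B \right)} = p + p^{2}$ ($H{\left(p,B \right)} = p^{2} + p = p + p^{2}$)
$X = - \frac{115}{7}$ ($X = \frac{\left(\left(-4\right) \left(-5\right) + 3\right) \left(-5\right)}{7} = \frac{\left(20 + 3\right) \left(-5\right)}{7} = \frac{23 \left(-5\right)}{7} = \frac{1}{7} \left(-115\right) = - \frac{115}{7} \approx -16.429$)
$Q = - \frac{14}{115}$ ($Q = \frac{\left(-2\right) \left(1 - 2\right)}{- \frac{115}{7}} = \left(-2\right) \left(-1\right) \left(- \frac{7}{115}\right) = 2 \left(- \frac{7}{115}\right) = - \frac{14}{115} \approx -0.12174$)
$U Q = 29 \left(- \frac{14}{115}\right) = - \frac{406}{115}$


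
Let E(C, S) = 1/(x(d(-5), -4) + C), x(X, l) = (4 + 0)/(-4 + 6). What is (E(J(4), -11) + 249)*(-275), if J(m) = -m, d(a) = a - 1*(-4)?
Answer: -136675/2 ≈ -68338.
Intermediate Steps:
d(a) = 4 + a (d(a) = a + 4 = 4 + a)
x(X, l) = 2 (x(X, l) = 4/2 = 4*(½) = 2)
E(C, S) = 1/(2 + C)
(E(J(4), -11) + 249)*(-275) = (1/(2 - 1*4) + 249)*(-275) = (1/(2 - 4) + 249)*(-275) = (1/(-2) + 249)*(-275) = (-½ + 249)*(-275) = (497/2)*(-275) = -136675/2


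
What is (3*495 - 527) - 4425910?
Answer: -4424952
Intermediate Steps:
(3*495 - 527) - 4425910 = (1485 - 527) - 4425910 = 958 - 4425910 = -4424952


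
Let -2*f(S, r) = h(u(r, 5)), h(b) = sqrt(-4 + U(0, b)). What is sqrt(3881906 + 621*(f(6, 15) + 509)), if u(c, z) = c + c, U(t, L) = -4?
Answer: sqrt(4197995 - 621*I*sqrt(2)) ≈ 2048.9 - 0.21*I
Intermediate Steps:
u(c, z) = 2*c
h(b) = 2*I*sqrt(2) (h(b) = sqrt(-4 - 4) = sqrt(-8) = 2*I*sqrt(2))
f(S, r) = -I*sqrt(2)
sqrt(3881906 + 621*(f(6, 15) + 509)) = sqrt(3881906 + 621*(-I*sqrt(2) + 509)) = sqrt(3881906 + 621*(509 - I*sqrt(2))) = sqrt(3881906 + (316089 - 621*I*sqrt(2))) = sqrt(4197995 - 621*I*sqrt(2))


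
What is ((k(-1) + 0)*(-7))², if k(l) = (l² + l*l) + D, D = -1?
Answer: 49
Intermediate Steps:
k(l) = -1 + 2*l² (k(l) = (l² + l*l) - 1 = (l² + l²) - 1 = 2*l² - 1 = -1 + 2*l²)
((k(-1) + 0)*(-7))² = (((-1 + 2*(-1)²) + 0)*(-7))² = (((-1 + 2*1) + 0)*(-7))² = (((-1 + 2) + 0)*(-7))² = ((1 + 0)*(-7))² = (1*(-7))² = (-7)² = 49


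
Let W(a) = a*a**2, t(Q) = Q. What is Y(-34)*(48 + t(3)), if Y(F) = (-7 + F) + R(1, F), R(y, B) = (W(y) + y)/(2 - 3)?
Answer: -2193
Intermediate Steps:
W(a) = a**3
R(y, B) = -y - y**3 (R(y, B) = (y**3 + y)/(2 - 3) = (y + y**3)/(-1) = (y + y**3)*(-1) = -y - y**3)
Y(F) = -9 + F (Y(F) = (-7 + F) + (-1*1 - 1*1**3) = (-7 + F) + (-1 - 1*1) = (-7 + F) + (-1 - 1) = (-7 + F) - 2 = -9 + F)
Y(-34)*(48 + t(3)) = (-9 - 34)*(48 + 3) = -43*51 = -2193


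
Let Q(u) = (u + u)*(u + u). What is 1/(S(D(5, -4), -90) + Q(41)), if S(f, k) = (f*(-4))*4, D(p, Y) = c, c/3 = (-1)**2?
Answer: 1/6676 ≈ 0.00014979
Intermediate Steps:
c = 3 (c = 3*(-1)**2 = 3*1 = 3)
D(p, Y) = 3
S(f, k) = -16*f (S(f, k) = -4*f*4 = -16*f)
Q(u) = 4*u**2 (Q(u) = (2*u)*(2*u) = 4*u**2)
1/(S(D(5, -4), -90) + Q(41)) = 1/(-16*3 + 4*41**2) = 1/(-48 + 4*1681) = 1/(-48 + 6724) = 1/6676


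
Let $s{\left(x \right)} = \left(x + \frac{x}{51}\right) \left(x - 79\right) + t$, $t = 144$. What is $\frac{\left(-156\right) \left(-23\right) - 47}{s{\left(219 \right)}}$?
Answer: $\frac{60197}{533888} \approx 0.11275$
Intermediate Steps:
$s{\left(x \right)} = 144 + \frac{52 x \left(-79 + x\right)}{51}$ ($s{\left(x \right)} = \left(x + \frac{x}{51}\right) \left(x - 79\right) + 144 = \left(x + x \frac{1}{51}\right) \left(-79 + x\right) + 144 = \left(x + \frac{x}{51}\right) \left(-79 + x\right) + 144 = \frac{52 x}{51} \left(-79 + x\right) + 144 = \frac{52 x \left(-79 + x\right)}{51} + 144 = 144 + \frac{52 x \left(-79 + x\right)}{51}$)
$\frac{\left(-156\right) \left(-23\right) - 47}{s{\left(219 \right)}} = \frac{\left(-156\right) \left(-23\right) - 47}{144 - \frac{299884}{17} + \frac{52 \cdot 219^{2}}{51}} = \frac{3588 - 47}{144 - \frac{299884}{17} + \frac{52}{51} \cdot 47961} = \frac{3541}{144 - \frac{299884}{17} + \frac{831324}{17}} = \frac{3541}{\frac{533888}{17}} = 3541 \cdot \frac{17}{533888} = \frac{60197}{533888}$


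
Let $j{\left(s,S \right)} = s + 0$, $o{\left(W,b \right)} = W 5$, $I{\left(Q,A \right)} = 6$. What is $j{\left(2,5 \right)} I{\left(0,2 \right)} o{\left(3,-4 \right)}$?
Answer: $180$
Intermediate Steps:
$o{\left(W,b \right)} = 5 W$
$j{\left(s,S \right)} = s$
$j{\left(2,5 \right)} I{\left(0,2 \right)} o{\left(3,-4 \right)} = 2 \cdot 6 \cdot 5 \cdot 3 = 12 \cdot 15 = 180$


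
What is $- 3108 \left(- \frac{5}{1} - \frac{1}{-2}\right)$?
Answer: $13986$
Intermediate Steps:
$- 3108 \left(- \frac{5}{1} - \frac{1}{-2}\right) = - 3108 \left(\left(-5\right) 1 - - \frac{1}{2}\right) = - 3108 \left(-5 + \frac{1}{2}\right) = \left(-3108\right) \left(- \frac{9}{2}\right) = 13986$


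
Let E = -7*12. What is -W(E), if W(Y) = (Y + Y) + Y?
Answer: 252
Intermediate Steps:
E = -84
W(Y) = 3*Y (W(Y) = 2*Y + Y = 3*Y)
-W(E) = -3*(-84) = -1*(-252) = 252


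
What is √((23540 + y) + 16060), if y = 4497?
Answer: √44097 ≈ 209.99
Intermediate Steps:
√((23540 + y) + 16060) = √((23540 + 4497) + 16060) = √(28037 + 16060) = √44097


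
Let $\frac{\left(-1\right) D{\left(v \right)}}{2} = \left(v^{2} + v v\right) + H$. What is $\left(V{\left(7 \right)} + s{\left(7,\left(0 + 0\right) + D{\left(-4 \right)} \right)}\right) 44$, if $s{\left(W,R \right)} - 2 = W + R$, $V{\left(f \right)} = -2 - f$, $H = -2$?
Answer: $-2640$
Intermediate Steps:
$D{\left(v \right)} = 4 - 4 v^{2}$ ($D{\left(v \right)} = - 2 \left(\left(v^{2} + v v\right) - 2\right) = - 2 \left(\left(v^{2} + v^{2}\right) - 2\right) = - 2 \left(2 v^{2} - 2\right) = - 2 \left(-2 + 2 v^{2}\right) = 4 - 4 v^{2}$)
$s{\left(W,R \right)} = 2 + R + W$ ($s{\left(W,R \right)} = 2 + \left(W + R\right) = 2 + \left(R + W\right) = 2 + R + W$)
$\left(V{\left(7 \right)} + s{\left(7,\left(0 + 0\right) + D{\left(-4 \right)} \right)}\right) 44 = \left(\left(-2 - 7\right) + \left(2 + \left(\left(0 + 0\right) + \left(4 - 4 \left(-4\right)^{2}\right)\right) + 7\right)\right) 44 = \left(\left(-2 - 7\right) + \left(2 + \left(0 + \left(4 - 64\right)\right) + 7\right)\right) 44 = \left(-9 + \left(2 + \left(0 + \left(4 - 64\right)\right) + 7\right)\right) 44 = \left(-9 + \left(2 + \left(0 - 60\right) + 7\right)\right) 44 = \left(-9 + \left(2 - 60 + 7\right)\right) 44 = \left(-9 - 51\right) 44 = \left(-60\right) 44 = -2640$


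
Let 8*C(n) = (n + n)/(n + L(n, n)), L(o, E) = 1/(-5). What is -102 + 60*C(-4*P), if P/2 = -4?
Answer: -4606/53 ≈ -86.906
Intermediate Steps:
P = -8 (P = 2*(-4) = -8)
L(o, E) = -⅕
C(n) = n/(4*(-⅕ + n)) (C(n) = ((n + n)/(n - ⅕))/8 = ((2*n)/(-⅕ + n))/8 = (2*n/(-⅕ + n))/8 = n/(4*(-⅕ + n)))
-102 + 60*C(-4*P) = -102 + 60*(5*(-4*(-8))/(4*(-1 + 5*(-4*(-8))))) = -102 + 60*((5/4)*32/(-1 + 5*32)) = -102 + 60*((5/4)*32/(-1 + 160)) = -102 + 60*((5/4)*32/159) = -102 + 60*((5/4)*32*(1/159)) = -102 + 60*(40/159) = -102 + 800/53 = -4606/53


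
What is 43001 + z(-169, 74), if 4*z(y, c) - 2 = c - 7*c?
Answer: 85781/2 ≈ 42891.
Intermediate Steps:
z(y, c) = 1/2 - 3*c/2 (z(y, c) = 1/2 + (c - 7*c)/4 = 1/2 + (-6*c)/4 = 1/2 - 3*c/2)
43001 + z(-169, 74) = 43001 + (1/2 - 3/2*74) = 43001 + (1/2 - 111) = 43001 - 221/2 = 85781/2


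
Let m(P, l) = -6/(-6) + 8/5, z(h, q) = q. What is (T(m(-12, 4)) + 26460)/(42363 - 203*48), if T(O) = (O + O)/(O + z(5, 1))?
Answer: 238153/293571 ≈ 0.81123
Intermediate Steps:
m(P, l) = 13/5 (m(P, l) = -6*(-⅙) + 8*(⅕) = 1 + 8/5 = 13/5)
T(O) = 2*O/(1 + O) (T(O) = (O + O)/(O + 1) = (2*O)/(1 + O) = 2*O/(1 + O))
(T(m(-12, 4)) + 26460)/(42363 - 203*48) = (2*(13/5)/(1 + 13/5) + 26460)/(42363 - 203*48) = (2*(13/5)/(18/5) + 26460)/(42363 - 9744) = (2*(13/5)*(5/18) + 26460)/32619 = (13/9 + 26460)*(1/32619) = (238153/9)*(1/32619) = 238153/293571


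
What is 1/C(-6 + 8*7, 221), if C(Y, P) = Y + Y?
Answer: 1/100 ≈ 0.010000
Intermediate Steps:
C(Y, P) = 2*Y
1/C(-6 + 8*7, 221) = 1/(2*(-6 + 8*7)) = 1/(2*(-6 + 56)) = 1/(2*50) = 1/100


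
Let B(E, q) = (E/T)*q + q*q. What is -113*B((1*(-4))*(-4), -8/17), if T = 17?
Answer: 7232/289 ≈ 25.024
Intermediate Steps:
B(E, q) = q² + E*q/17 (B(E, q) = (E/17)*q + q*q = (E/17)*q + q² = E*q/17 + q² = q² + E*q/17)
-113*B((1*(-4))*(-4), -8/17) = -113*(-8/17)*((1*(-4))*(-4) + 17*(-8/17))/17 = -113*(-8*1/17)*(-4*(-4) + 17*(-8*1/17))/17 = -113*(-8)*(16 + 17*(-8/17))/(17*17) = -113*(-8)*(16 - 8)/(17*17) = -113*(-8)*8/(17*17) = -113*(-64/289) = 7232/289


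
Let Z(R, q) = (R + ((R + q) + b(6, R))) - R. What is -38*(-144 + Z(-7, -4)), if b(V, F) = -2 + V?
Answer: 5738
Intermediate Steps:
Z(R, q) = 4 + R + q (Z(R, q) = (R + ((R + q) + (-2 + 6))) - R = (R + ((R + q) + 4)) - R = (R + (4 + R + q)) - R = (4 + q + 2*R) - R = 4 + R + q)
-38*(-144 + Z(-7, -4)) = -38*(-144 + (4 - 7 - 4)) = -38*(-144 - 7) = -38*(-151) = 5738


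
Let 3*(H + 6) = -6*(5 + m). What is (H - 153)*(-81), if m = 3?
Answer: 14175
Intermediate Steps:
H = -22 (H = -6 + (-6*(5 + 3))/3 = -6 + (-6*8)/3 = -6 + (1/3)*(-48) = -6 - 16 = -22)
(H - 153)*(-81) = (-22 - 153)*(-81) = -175*(-81) = 14175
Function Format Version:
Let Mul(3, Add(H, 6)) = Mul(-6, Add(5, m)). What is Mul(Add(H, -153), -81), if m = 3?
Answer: 14175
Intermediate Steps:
H = -22 (H = Add(-6, Mul(Rational(1, 3), Mul(-6, Add(5, 3)))) = Add(-6, Mul(Rational(1, 3), Mul(-6, 8))) = Add(-6, Mul(Rational(1, 3), -48)) = Add(-6, -16) = -22)
Mul(Add(H, -153), -81) = Mul(Add(-22, -153), -81) = Mul(-175, -81) = 14175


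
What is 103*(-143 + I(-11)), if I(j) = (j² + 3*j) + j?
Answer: -6798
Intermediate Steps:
I(j) = j² + 4*j
103*(-143 + I(-11)) = 103*(-143 - 11*(4 - 11)) = 103*(-143 - 11*(-7)) = 103*(-143 + 77) = 103*(-66) = -6798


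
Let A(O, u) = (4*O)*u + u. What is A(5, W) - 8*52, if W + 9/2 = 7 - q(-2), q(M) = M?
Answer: -643/2 ≈ -321.50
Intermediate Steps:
W = 9/2 (W = -9/2 + (7 - 1*(-2)) = -9/2 + (7 + 2) = -9/2 + 9 = 9/2 ≈ 4.5000)
A(O, u) = u + 4*O*u (A(O, u) = 4*O*u + u = u + 4*O*u)
A(5, W) - 8*52 = 9*(1 + 4*5)/2 - 8*52 = 9*(1 + 20)/2 - 416 = (9/2)*21 - 416 = 189/2 - 416 = -643/2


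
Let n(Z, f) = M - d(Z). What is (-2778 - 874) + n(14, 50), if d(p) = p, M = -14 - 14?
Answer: -3694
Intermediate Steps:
M = -28
n(Z, f) = -28 - Z
(-2778 - 874) + n(14, 50) = (-2778 - 874) + (-28 - 1*14) = -3652 + (-28 - 14) = -3652 - 42 = -3694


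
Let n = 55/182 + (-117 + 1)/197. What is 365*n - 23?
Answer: -4575747/35854 ≈ -127.62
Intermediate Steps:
n = -10277/35854 (n = 55*(1/182) - 116*1/197 = 55/182 - 116/197 = -10277/35854 ≈ -0.28663)
365*n - 23 = 365*(-10277/35854) - 23 = -3751105/35854 - 23 = -4575747/35854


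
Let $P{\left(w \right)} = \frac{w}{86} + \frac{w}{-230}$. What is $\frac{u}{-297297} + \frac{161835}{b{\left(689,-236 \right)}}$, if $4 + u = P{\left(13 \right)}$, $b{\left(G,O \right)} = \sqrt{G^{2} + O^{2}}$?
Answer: $\frac{19312}{1470133665} + \frac{161835 \sqrt{530417}}{530417} \approx 222.21$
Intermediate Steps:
$P{\left(w \right)} = \frac{36 w}{4945}$ ($P{\left(w \right)} = w \frac{1}{86} + w \left(- \frac{1}{230}\right) = \frac{w}{86} - \frac{w}{230} = \frac{36 w}{4945}$)
$u = - \frac{19312}{4945}$ ($u = -4 + \frac{36}{4945} \cdot 13 = -4 + \frac{468}{4945} = - \frac{19312}{4945} \approx -3.9054$)
$\frac{u}{-297297} + \frac{161835}{b{\left(689,-236 \right)}} = - \frac{19312}{4945 \left(-297297\right)} + \frac{161835}{\sqrt{689^{2} + \left(-236\right)^{2}}} = \left(- \frac{19312}{4945}\right) \left(- \frac{1}{297297}\right) + \frac{161835}{\sqrt{474721 + 55696}} = \frac{19312}{1470133665} + \frac{161835}{\sqrt{530417}} = \frac{19312}{1470133665} + 161835 \frac{\sqrt{530417}}{530417} = \frac{19312}{1470133665} + \frac{161835 \sqrt{530417}}{530417}$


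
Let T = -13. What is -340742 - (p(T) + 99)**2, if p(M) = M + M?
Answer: -346071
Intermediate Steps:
p(M) = 2*M
-340742 - (p(T) + 99)**2 = -340742 - (2*(-13) + 99)**2 = -340742 - (-26 + 99)**2 = -340742 - 1*73**2 = -340742 - 1*5329 = -340742 - 5329 = -346071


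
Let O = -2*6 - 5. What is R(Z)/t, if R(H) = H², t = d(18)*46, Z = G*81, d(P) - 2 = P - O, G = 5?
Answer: 164025/1702 ≈ 96.372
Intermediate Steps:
O = -17 (O = -12 - 5 = -17)
d(P) = 19 + P (d(P) = 2 + (P - 1*(-17)) = 2 + (P + 17) = 2 + (17 + P) = 19 + P)
Z = 405 (Z = 5*81 = 405)
t = 1702 (t = (19 + 18)*46 = 37*46 = 1702)
R(Z)/t = 405²/1702 = 164025*(1/1702) = 164025/1702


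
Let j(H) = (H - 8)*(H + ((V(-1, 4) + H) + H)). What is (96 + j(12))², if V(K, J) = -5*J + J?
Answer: 30976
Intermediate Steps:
V(K, J) = -4*J
j(H) = (-16 + 3*H)*(-8 + H) (j(H) = (H - 8)*(H + ((-4*4 + H) + H)) = (-8 + H)*(H + ((-16 + H) + H)) = (-8 + H)*(H + (-16 + 2*H)) = (-8 + H)*(-16 + 3*H) = (-16 + 3*H)*(-8 + H))
(96 + j(12))² = (96 + (128 - 40*12 + 3*12²))² = (96 + (128 - 480 + 3*144))² = (96 + (128 - 480 + 432))² = (96 + 80)² = 176² = 30976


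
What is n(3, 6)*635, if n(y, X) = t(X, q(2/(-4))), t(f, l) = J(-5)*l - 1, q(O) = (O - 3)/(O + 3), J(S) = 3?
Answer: -3302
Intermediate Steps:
q(O) = (-3 + O)/(3 + O)
t(f, l) = -1 + 3*l (t(f, l) = 3*l - 1 = -1 + 3*l)
n(y, X) = -26/5 (n(y, X) = -1 + 3*((-3 + 2/(-4))/(3 + 2/(-4))) = -1 + 3*((-3 + 2*(-1/4))/(3 + 2*(-1/4))) = -1 + 3*((-3 - 1/2)/(3 - 1/2)) = -1 + 3*(-7/2/(5/2)) = -1 + 3*((2/5)*(-7/2)) = -1 + 3*(-7/5) = -1 - 21/5 = -26/5)
n(3, 6)*635 = -26/5*635 = -3302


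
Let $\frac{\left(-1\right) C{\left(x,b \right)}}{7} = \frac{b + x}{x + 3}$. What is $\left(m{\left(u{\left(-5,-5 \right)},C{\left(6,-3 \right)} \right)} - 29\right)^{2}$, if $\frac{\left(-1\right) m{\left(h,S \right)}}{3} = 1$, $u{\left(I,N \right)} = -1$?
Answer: $1024$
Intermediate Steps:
$C{\left(x,b \right)} = - \frac{7 \left(b + x\right)}{3 + x}$ ($C{\left(x,b \right)} = - 7 \frac{b + x}{x + 3} = - 7 \frac{b + x}{3 + x} = - \frac{7 \left(b + x\right)}{3 + x}$)
$m{\left(h,S \right)} = -3$ ($m{\left(h,S \right)} = \left(-3\right) 1 = -3$)
$\left(m{\left(u{\left(-5,-5 \right)},C{\left(6,-3 \right)} \right)} - 29\right)^{2} = \left(-3 - 29\right)^{2} = \left(-32\right)^{2} = 1024$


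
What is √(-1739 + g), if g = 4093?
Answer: √2354 ≈ 48.518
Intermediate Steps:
√(-1739 + g) = √(-1739 + 4093) = √2354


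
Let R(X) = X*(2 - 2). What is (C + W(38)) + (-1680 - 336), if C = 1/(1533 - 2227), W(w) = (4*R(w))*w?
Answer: -1399105/694 ≈ -2016.0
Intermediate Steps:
R(X) = 0 (R(X) = X*0 = 0)
W(w) = 0 (W(w) = (4*0)*w = 0*w = 0)
C = -1/694 (C = 1/(-694) = -1/694 ≈ -0.0014409)
(C + W(38)) + (-1680 - 336) = (-1/694 + 0) + (-1680 - 336) = -1/694 - 2016 = -1399105/694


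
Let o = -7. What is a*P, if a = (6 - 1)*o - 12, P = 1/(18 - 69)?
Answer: 47/51 ≈ 0.92157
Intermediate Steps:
P = -1/51 (P = 1/(-51) = -1/51 ≈ -0.019608)
a = -47 (a = (6 - 1)*(-7) - 12 = 5*(-7) - 12 = -35 - 12 = -47)
a*P = -47*(-1/51) = 47/51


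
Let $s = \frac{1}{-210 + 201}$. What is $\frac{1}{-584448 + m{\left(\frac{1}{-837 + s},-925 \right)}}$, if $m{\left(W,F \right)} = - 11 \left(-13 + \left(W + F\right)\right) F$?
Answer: $- \frac{7534}{76308948907} \approx -9.873 \cdot 10^{-8}$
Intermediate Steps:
$s = - \frac{1}{9}$ ($s = \frac{1}{-9} = - \frac{1}{9} \approx -0.11111$)
$m{\left(W,F \right)} = F \left(143 - 11 F - 11 W\right)$ ($m{\left(W,F \right)} = - 11 \left(-13 + \left(F + W\right)\right) F = - 11 \left(-13 + F + W\right) F = \left(143 - 11 F - 11 W\right) F = F \left(143 - 11 F - 11 W\right)$)
$\frac{1}{-584448 + m{\left(\frac{1}{-837 + s},-925 \right)}} = \frac{1}{-584448 + 11 \left(-925\right) \left(13 - -925 - \frac{1}{-837 - \frac{1}{9}}\right)} = \frac{1}{-584448 + 11 \left(-925\right) \left(13 + 925 - \frac{1}{- \frac{7534}{9}}\right)} = \frac{1}{-584448 + 11 \left(-925\right) \left(13 + 925 - - \frac{9}{7534}\right)} = \frac{1}{-584448 + 11 \left(-925\right) \left(13 + 925 + \frac{9}{7534}\right)} = \frac{1}{-584448 + 11 \left(-925\right) \frac{7066901}{7534}} = \frac{1}{-584448 - \frac{71905717675}{7534}} = \frac{1}{- \frac{76308948907}{7534}} = - \frac{7534}{76308948907}$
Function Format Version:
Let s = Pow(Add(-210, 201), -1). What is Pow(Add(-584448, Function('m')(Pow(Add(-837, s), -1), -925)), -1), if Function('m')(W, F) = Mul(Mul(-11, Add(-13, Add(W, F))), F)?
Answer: Rational(-7534, 76308948907) ≈ -9.8730e-8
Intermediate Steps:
s = Rational(-1, 9) (s = Pow(-9, -1) = Rational(-1, 9) ≈ -0.11111)
Function('m')(W, F) = Mul(F, Add(143, Mul(-11, F), Mul(-11, W))) (Function('m')(W, F) = Mul(Mul(-11, Add(-13, Add(F, W))), F) = Mul(Mul(-11, Add(-13, F, W)), F) = Mul(Add(143, Mul(-11, F), Mul(-11, W)), F) = Mul(F, Add(143, Mul(-11, F), Mul(-11, W))))
Pow(Add(-584448, Function('m')(Pow(Add(-837, s), -1), -925)), -1) = Pow(Add(-584448, Mul(11, -925, Add(13, Mul(-1, -925), Mul(-1, Pow(Add(-837, Rational(-1, 9)), -1))))), -1) = Pow(Add(-584448, Mul(11, -925, Add(13, 925, Mul(-1, Pow(Rational(-7534, 9), -1))))), -1) = Pow(Add(-584448, Mul(11, -925, Add(13, 925, Mul(-1, Rational(-9, 7534))))), -1) = Pow(Add(-584448, Mul(11, -925, Add(13, 925, Rational(9, 7534)))), -1) = Pow(Add(-584448, Mul(11, -925, Rational(7066901, 7534))), -1) = Pow(Add(-584448, Rational(-71905717675, 7534)), -1) = Pow(Rational(-76308948907, 7534), -1) = Rational(-7534, 76308948907)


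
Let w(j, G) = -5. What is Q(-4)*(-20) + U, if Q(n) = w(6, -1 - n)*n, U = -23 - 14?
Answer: -437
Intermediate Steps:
U = -37
Q(n) = -5*n
Q(-4)*(-20) + U = -5*(-4)*(-20) - 37 = 20*(-20) - 37 = -400 - 37 = -437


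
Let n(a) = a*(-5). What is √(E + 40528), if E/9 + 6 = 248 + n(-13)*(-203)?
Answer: I*√76049 ≈ 275.77*I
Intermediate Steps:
n(a) = -5*a
E = -116577 (E = -54 + 9*(248 - 5*(-13)*(-203)) = -54 + 9*(248 + 65*(-203)) = -54 + 9*(248 - 13195) = -54 + 9*(-12947) = -54 - 116523 = -116577)
√(E + 40528) = √(-116577 + 40528) = √(-76049) = I*√76049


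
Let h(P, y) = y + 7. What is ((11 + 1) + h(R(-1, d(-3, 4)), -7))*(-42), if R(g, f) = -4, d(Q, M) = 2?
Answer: -504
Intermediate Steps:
h(P, y) = 7 + y
((11 + 1) + h(R(-1, d(-3, 4)), -7))*(-42) = ((11 + 1) + (7 - 7))*(-42) = (12 + 0)*(-42) = 12*(-42) = -504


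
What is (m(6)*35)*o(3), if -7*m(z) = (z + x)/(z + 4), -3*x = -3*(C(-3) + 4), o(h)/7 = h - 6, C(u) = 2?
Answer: 126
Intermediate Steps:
o(h) = -42 + 7*h (o(h) = 7*(h - 6) = 7*(-6 + h) = -42 + 7*h)
x = 6 (x = -(-1)*(2 + 4) = -(-1)*6 = -⅓*(-18) = 6)
m(z) = -(6 + z)/(7*(4 + z)) (m(z) = -(z + 6)/(7*(z + 4)) = -(6 + z)/(7*(4 + z)))
(m(6)*35)*o(3) = (((-6 - 1*6)/(7*(4 + 6)))*35)*(-42 + 7*3) = (((⅐)*(-6 - 6)/10)*35)*(-42 + 21) = (((⅐)*(⅒)*(-12))*35)*(-21) = -6/35*35*(-21) = -6*(-21) = 126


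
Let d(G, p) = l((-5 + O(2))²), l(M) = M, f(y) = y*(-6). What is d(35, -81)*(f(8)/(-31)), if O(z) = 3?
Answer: 192/31 ≈ 6.1936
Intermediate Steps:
f(y) = -6*y
d(G, p) = 4 (d(G, p) = (-5 + 3)² = (-2)² = 4)
d(35, -81)*(f(8)/(-31)) = 4*(-6*8/(-31)) = 4*(-48*(-1/31)) = 4*(48/31) = 192/31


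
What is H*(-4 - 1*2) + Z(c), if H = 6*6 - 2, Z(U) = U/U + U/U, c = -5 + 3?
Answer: -202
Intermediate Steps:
c = -2
Z(U) = 2 (Z(U) = 1 + 1 = 2)
H = 34 (H = 36 - 2 = 34)
H*(-4 - 1*2) + Z(c) = 34*(-4 - 1*2) + 2 = 34*(-4 - 2) + 2 = 34*(-6) + 2 = -204 + 2 = -202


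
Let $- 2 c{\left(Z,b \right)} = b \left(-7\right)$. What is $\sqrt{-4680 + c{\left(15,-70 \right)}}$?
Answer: $5 i \sqrt{197} \approx 70.178 i$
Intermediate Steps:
$c{\left(Z,b \right)} = \frac{7 b}{2}$ ($c{\left(Z,b \right)} = - \frac{b \left(-7\right)}{2} = - \frac{\left(-7\right) b}{2} = \frac{7 b}{2}$)
$\sqrt{-4680 + c{\left(15,-70 \right)}} = \sqrt{-4680 + \frac{7}{2} \left(-70\right)} = \sqrt{-4680 - 245} = \sqrt{-4925} = 5 i \sqrt{197}$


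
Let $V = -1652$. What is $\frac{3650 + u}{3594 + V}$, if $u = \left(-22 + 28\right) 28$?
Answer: $\frac{1909}{971} \approx 1.966$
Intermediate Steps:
$u = 168$ ($u = 6 \cdot 28 = 168$)
$\frac{3650 + u}{3594 + V} = \frac{3650 + 168}{3594 - 1652} = \frac{3818}{1942} = 3818 \cdot \frac{1}{1942} = \frac{1909}{971}$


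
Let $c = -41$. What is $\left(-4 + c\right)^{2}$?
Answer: $2025$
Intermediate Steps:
$\left(-4 + c\right)^{2} = \left(-4 - 41\right)^{2} = \left(-45\right)^{2} = 2025$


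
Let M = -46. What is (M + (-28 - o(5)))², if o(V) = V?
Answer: 6241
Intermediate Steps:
(M + (-28 - o(5)))² = (-46 + (-28 - 1*5))² = (-46 + (-28 - 5))² = (-46 - 33)² = (-79)² = 6241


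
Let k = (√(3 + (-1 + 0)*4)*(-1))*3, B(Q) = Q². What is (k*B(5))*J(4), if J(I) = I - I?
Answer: 0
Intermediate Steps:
J(I) = 0
k = -3*I (k = (√(3 - 1*4)*(-1))*3 = (√(3 - 4)*(-1))*3 = (√(-1)*(-1))*3 = (I*(-1))*3 = -I*3 = -3*I ≈ -3.0*I)
(k*B(5))*J(4) = (-3*I*5²)*0 = (-3*I*25)*0 = -75*I*0 = 0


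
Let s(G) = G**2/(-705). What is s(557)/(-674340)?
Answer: 310249/475409700 ≈ 0.00065259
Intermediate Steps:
s(G) = -G**2/705 (s(G) = G**2*(-1/705) = -G**2/705)
s(557)/(-674340) = -1/705*557**2/(-674340) = -1/705*310249*(-1/674340) = -310249/705*(-1/674340) = 310249/475409700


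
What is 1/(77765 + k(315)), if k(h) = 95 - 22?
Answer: 1/77838 ≈ 1.2847e-5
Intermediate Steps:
k(h) = 73
1/(77765 + k(315)) = 1/(77765 + 73) = 1/77838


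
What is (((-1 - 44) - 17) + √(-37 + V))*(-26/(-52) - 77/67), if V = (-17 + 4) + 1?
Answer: 2697/67 - 609*I/134 ≈ 40.254 - 4.5448*I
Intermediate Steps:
V = -12 (V = -13 + 1 = -12)
(((-1 - 44) - 17) + √(-37 + V))*(-26/(-52) - 77/67) = (((-1 - 44) - 17) + √(-37 - 12))*(-26/(-52) - 77/67) = ((-45 - 17) + √(-49))*(-26*(-1/52) - 77*1/67) = (-62 + 7*I)*(½ - 77/67) = (-62 + 7*I)*(-87/134) = 2697/67 - 609*I/134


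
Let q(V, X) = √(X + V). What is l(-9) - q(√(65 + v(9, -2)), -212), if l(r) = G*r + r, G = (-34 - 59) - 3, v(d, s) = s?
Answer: 855 - √(-212 + 3*√7) ≈ 855.0 - 14.285*I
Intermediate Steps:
G = -96 (G = -93 - 3 = -96)
q(V, X) = √(V + X)
l(r) = -95*r (l(r) = -96*r + r = -95*r)
l(-9) - q(√(65 + v(9, -2)), -212) = -95*(-9) - √(√(65 - 2) - 212) = 855 - √(√63 - 212) = 855 - √(3*√7 - 212) = 855 - √(-212 + 3*√7)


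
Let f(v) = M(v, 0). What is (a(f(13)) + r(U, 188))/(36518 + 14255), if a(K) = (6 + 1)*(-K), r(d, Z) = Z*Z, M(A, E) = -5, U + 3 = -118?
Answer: 35379/50773 ≈ 0.69681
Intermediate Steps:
U = -121 (U = -3 - 118 = -121)
f(v) = -5
r(d, Z) = Z²
a(K) = -7*K (a(K) = 7*(-K) = -7*K)
(a(f(13)) + r(U, 188))/(36518 + 14255) = (-7*(-5) + 188²)/(36518 + 14255) = (35 + 35344)/50773 = 35379*(1/50773) = 35379/50773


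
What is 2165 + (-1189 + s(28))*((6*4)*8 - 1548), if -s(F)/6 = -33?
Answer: 1345961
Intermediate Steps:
s(F) = 198 (s(F) = -6*(-33) = 198)
2165 + (-1189 + s(28))*((6*4)*8 - 1548) = 2165 + (-1189 + 198)*((6*4)*8 - 1548) = 2165 - 991*(24*8 - 1548) = 2165 - 991*(192 - 1548) = 2165 - 991*(-1356) = 2165 + 1343796 = 1345961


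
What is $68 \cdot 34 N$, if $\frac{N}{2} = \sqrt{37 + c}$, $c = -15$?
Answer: $4624 \sqrt{22} \approx 21688.0$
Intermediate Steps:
$N = 2 \sqrt{22}$ ($N = 2 \sqrt{37 - 15} = 2 \sqrt{22} \approx 9.3808$)
$68 \cdot 34 N = 68 \cdot 34 \cdot 2 \sqrt{22} = 2312 \cdot 2 \sqrt{22} = 4624 \sqrt{22}$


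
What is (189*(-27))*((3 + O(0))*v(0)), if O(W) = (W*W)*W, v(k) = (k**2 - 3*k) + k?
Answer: 0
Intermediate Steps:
v(k) = k**2 - 2*k
O(W) = W**3 (O(W) = W**2*W = W**3)
(189*(-27))*((3 + O(0))*v(0)) = (189*(-27))*((3 + 0**3)*(0*(-2 + 0))) = -5103*(3 + 0)*0*(-2) = -15309*0 = -5103*0 = 0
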